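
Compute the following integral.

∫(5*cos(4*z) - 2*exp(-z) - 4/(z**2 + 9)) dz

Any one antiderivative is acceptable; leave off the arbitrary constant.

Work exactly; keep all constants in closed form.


Answer: 5*sin(4*z)/4 - 4*atan(z/3)/3 + 2*exp(-z).


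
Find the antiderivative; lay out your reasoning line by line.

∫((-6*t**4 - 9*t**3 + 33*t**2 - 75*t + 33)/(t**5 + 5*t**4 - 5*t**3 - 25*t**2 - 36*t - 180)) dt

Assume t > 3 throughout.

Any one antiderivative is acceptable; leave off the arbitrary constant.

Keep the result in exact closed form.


Step 1. Decompose ∫((-6*t**4 - 9*t**3 + 33*t**2 - 75*t + 33)/(t**5 + 5*t**4 - 5*t**3 - 25*t**2 - 36*t - 180)) dt by partial fractions, (-6*t**4 - 9*t**3 + 33*t**2 - 75*t + 33)/(t**5 + 5*t**4 - 5*t**3 - 25*t**2 - 36*t - 180) = 3/(t**2 + 4) - 3/(t + 5) - 2/(t + 3) - 1/(t - 3): now ∫(-1/(t - 3)) dt + ∫(-2/(t + 3)) dt + ∫(-3/(t + 5)) dt + ∫(3/(t**2 + 4)) dt.
Step 2. Evaluate the standard form [assuming t > 3]: now -log(t - 3) + ∫(-2/(t + 3)) dt + ∫(-3/(t + 5)) dt + ∫(3/(t**2 + 4)) dt.
Step 3. Evaluate the standard form [assuming t > -3]: now -log(t - 3) - 2*log(t + 3) + ∫(-3/(t + 5)) dt + ∫(3/(t**2 + 4)) dt.
Step 4. Evaluate the standard form [assuming t > -5]: now -log(t - 3) - 2*log(t + 3) - 3*log(t + 5) + ∫(3/(t**2 + 4)) dt.
Step 5. Evaluate the standard form: now -log(t - 3) - 2*log(t + 3) - 3*log(t + 5) + 3*atan(t/2)/2.
Answer: -log(t - 3) - 2*log(t + 3) - 3*log(t + 5) + 3*atan(t/2)/2.


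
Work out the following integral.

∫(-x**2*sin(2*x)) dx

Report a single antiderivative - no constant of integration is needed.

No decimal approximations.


Answer: x**2*cos(2*x)/2 - x*sin(2*x)/2 - cos(2*x)/4.


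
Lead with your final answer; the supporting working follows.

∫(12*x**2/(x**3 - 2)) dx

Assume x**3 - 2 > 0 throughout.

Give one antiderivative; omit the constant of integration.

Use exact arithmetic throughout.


The answer is 4*log(x**3 - 2).
Step 1. Substitute u = x**3 - 2, turning ∫(12*x**2/(x**3 - 2)) dx into ∫(4/u) du: now ∫(4/u) du.
Step 2. Evaluate the standard form [assuming u > 0]: now 4*log(u).
Step 3. Substitute back u = x**3 - 2: now 4*log(x**3 - 2).
Answer: 4*log(x**3 - 2).


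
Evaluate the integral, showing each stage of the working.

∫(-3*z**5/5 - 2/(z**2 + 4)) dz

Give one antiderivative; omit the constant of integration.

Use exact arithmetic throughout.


Step 1. Rewrite: now ∫(-3*z**5/5) dz + ∫(-2/(z**2 + 4)) dz.
Step 2. Evaluate the standard form: now -atan(z/2) + ∫(-3*z**5/5) dz.
Step 3. Evaluate the standard form: now -z**6/10 - atan(z/2).
Answer: -z**6/10 - atan(z/2).


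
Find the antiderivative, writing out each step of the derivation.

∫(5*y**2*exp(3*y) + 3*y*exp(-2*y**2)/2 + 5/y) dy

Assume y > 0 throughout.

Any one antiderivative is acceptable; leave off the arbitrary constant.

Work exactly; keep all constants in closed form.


Step 1. Rewrite: now ∫(5/y) dy + ∫(3*y*exp(-2*y**2)/2) dy + ∫(5*y**2*exp(3*y)) dy.
Step 2. Integrate ∫(5*y**2*exp(3*y)) dy by parts with u = y**2, dv = (5*exp(3*y)) dy, so v = 5*exp(3*y)/3: now 5*y**2*exp(3*y)/3 + ∫(5/y) dy + ∫(-10*y*exp(3*y)/3) dy + ∫(3*y*exp(-2*y**2)/2) dy.
Step 3. Integrate ∫(-10*y*exp(3*y)/3) dy by parts with u = y, dv = (-10*exp(3*y)/3) dy, so v = -10*exp(3*y)/9: now 5*y**2*exp(3*y)/3 - 10*y*exp(3*y)/9 + ∫(5/y) dy + ∫(3*y*exp(-2*y**2)/2) dy + ∫(10*exp(3*y)/9) dy.
Step 4. Evaluate the standard form: now 5*y**2*exp(3*y)/3 - 10*y*exp(3*y)/9 + 10*exp(3*y)/27 + ∫(5/y) dy + ∫(3*y*exp(-2*y**2)/2) dy.
Step 5. Substitute u = y**2, turning ∫(3*y*exp(-2*y**2)/2) dy into ∫(3*exp(-2*u)/4) du: now 5*y**2*exp(3*y)/3 - 10*y*exp(3*y)/9 + 10*exp(3*y)/27 + ∫(5/y) dy + ∫(3*exp(-2*u)/4) du.
Step 6. Evaluate the standard form: now 5*y**2*exp(3*y)/3 - 10*y*exp(3*y)/9 + 10*exp(3*y)/27 + ∫(5/y) dy - 3*exp(-2*u)/8.
Step 7. Substitute back u = y**2: now 5*y**2*exp(3*y)/3 - 10*y*exp(3*y)/9 + 10*exp(3*y)/27 + ∫(5/y) dy - 3*exp(-2*y**2)/8.
Step 8. Evaluate the standard form [assuming y > 0]: now 5*y**2*exp(3*y)/3 - 10*y*exp(3*y)/9 + 10*exp(3*y)/27 + 5*log(y) - 3*exp(-2*y**2)/8.
Answer: 5*y**2*exp(3*y)/3 - 10*y*exp(3*y)/9 + 10*exp(3*y)/27 + 5*log(y) - 3*exp(-2*y**2)/8.


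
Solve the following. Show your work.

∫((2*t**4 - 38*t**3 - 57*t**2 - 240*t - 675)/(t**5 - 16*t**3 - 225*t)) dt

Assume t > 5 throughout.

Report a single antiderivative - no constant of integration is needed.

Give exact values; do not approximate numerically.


Step 1. Decompose ∫((2*t**4 - 38*t**3 - 57*t**2 - 240*t - 675)/(t**5 - 16*t**3 - 225*t)) dt by partial fractions, (2*t**4 - 38*t**3 - 57*t**2 - 240*t - 675)/(t**5 - 16*t**3 - 225*t) = -3/(t**2 + 9) + 3/(t + 5) - 4/(t - 5) + 3/t: now ∫(3/t) dt + ∫(-4/(t - 5)) dt + ∫(3/(t + 5)) dt + ∫(-3/(t**2 + 9)) dt.
Step 2. Evaluate the standard form [assuming t > 0]: now 3*log(t) + ∫(-4/(t - 5)) dt + ∫(3/(t + 5)) dt + ∫(-3/(t**2 + 9)) dt.
Step 3. Evaluate the standard form [assuming t > -5]: now 3*log(t) + 3*log(t + 5) + ∫(-4/(t - 5)) dt + ∫(-3/(t**2 + 9)) dt.
Step 4. Evaluate the standard form [assuming t > 5]: now 3*log(t) - 4*log(t - 5) + 3*log(t + 5) + ∫(-3/(t**2 + 9)) dt.
Step 5. Evaluate the standard form: now 3*log(t) - 4*log(t - 5) + 3*log(t + 5) - atan(t/3).
Answer: 3*log(t) - 4*log(t - 5) + 3*log(t + 5) - atan(t/3).


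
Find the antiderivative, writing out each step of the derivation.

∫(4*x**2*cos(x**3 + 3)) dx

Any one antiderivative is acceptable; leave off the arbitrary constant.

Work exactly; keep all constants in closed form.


Step 1. Substitute u = x**3 + 3, turning ∫(4*x**2*cos(x**3 + 3)) dx into ∫(4*cos(u)/3) du: now ∫(4*cos(u)/3) du.
Step 2. Evaluate the standard form: now 4*sin(u)/3.
Step 3. Substitute back u = x**3 + 3: now 4*sin(x**3 + 3)/3.
Answer: 4*sin(x**3 + 3)/3.


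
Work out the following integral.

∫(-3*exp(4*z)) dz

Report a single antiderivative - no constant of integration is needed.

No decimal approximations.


Answer: -3*exp(4*z)/4.


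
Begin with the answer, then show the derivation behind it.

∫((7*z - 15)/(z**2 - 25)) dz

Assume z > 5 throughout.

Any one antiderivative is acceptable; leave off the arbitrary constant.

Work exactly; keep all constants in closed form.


The answer is 2*log(z - 5) + 5*log(z + 5).
Step 1. Decompose ∫((7*z - 15)/(z**2 - 25)) dz by partial fractions, (7*z - 15)/(z**2 - 25) = 5/(z + 5) + 2/(z - 5): now ∫(2/(z - 5)) dz + ∫(5/(z + 5)) dz.
Step 2. Evaluate the standard form [assuming z > 5]: now 2*log(z - 5) + ∫(5/(z + 5)) dz.
Step 3. Evaluate the standard form [assuming z > -5]: now 2*log(z - 5) + 5*log(z + 5).
Answer: 2*log(z - 5) + 5*log(z + 5).


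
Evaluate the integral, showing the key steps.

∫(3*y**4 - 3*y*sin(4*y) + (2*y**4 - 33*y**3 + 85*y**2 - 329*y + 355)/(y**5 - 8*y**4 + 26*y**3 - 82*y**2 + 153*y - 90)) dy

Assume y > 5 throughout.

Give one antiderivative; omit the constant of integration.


Step 1. Rewrite: now ∫(3*y**4) dy + ∫(-3*y*sin(4*y)) dy + ∫((2*y**4 - 33*y**3 + 85*y**2 - 329*y + 355)/(y**5 - 8*y**4 + 26*y**3 - 82*y**2 + 153*y - 90)) dy.
Step 2. Integrate ∫(-3*y*sin(4*y)) dy by parts with u = y, dv = (-3*sin(4*y)) dy, so v = 3*cos(4*y)/4: now 3*y*cos(4*y)/4 + ∫(3*y**4) dy + ∫((2*y**4 - 33*y**3 + 85*y**2 - 329*y + 355)/(y**5 - 8*y**4 + 26*y**3 - 82*y**2 + 153*y - 90)) dy + ∫(-3*cos(4*y)/4) dy.
Step 3. Evaluate the standard form: now 3*y*cos(4*y)/4 - 3*sin(4*y)/16 + ∫(3*y**4) dy + ∫((2*y**4 - 33*y**3 + 85*y**2 - 329*y + 355)/(y**5 - 8*y**4 + 26*y**3 - 82*y**2 + 153*y - 90)) dy.
Step 4. Decompose ∫((2*y**4 - 33*y**3 + 85*y**2 - 329*y + 355)/(y**5 - 8*y**4 + 26*y**3 - 82*y**2 + 153*y - 90)) dy by partial fractions, (2*y**4 - 33*y**3 + 85*y**2 - 329*y + 355)/(y**5 - 8*y**4 + 26*y**3 - 82*y**2 + 153*y - 90) = -4/(y**2 + 9) + 2/(y - 1) + 5/(y - 2) - 5/(y - 5): now 3*y*cos(4*y)/4 - 3*sin(4*y)/16 + ∫(3*y**4) dy + ∫(-5/(y - 5)) dy + ∫(5/(y - 2)) dy + ∫(2/(y - 1)) dy + ∫(-4/(y**2 + 9)) dy.
Step 5. Evaluate the standard form [assuming y > 5]: now 3*y*cos(4*y)/4 - 5*log(y - 5) - 3*sin(4*y)/16 + ∫(3*y**4) dy + ∫(5/(y - 2)) dy + ∫(2/(y - 1)) dy + ∫(-4/(y**2 + 9)) dy.
Step 6. Evaluate the standard form [assuming y > 2]: now 3*y*cos(4*y)/4 - 5*log(y - 5) + 5*log(y - 2) - 3*sin(4*y)/16 + ∫(3*y**4) dy + ∫(2/(y - 1)) dy + ∫(-4/(y**2 + 9)) dy.
Step 7. Evaluate the standard form [assuming y > 1]: now 3*y*cos(4*y)/4 - 5*log(y - 5) + 5*log(y - 2) + 2*log(y - 1) - 3*sin(4*y)/16 + ∫(3*y**4) dy + ∫(-4/(y**2 + 9)) dy.
Step 8. Evaluate the standard form: now 3*y*cos(4*y)/4 - 5*log(y - 5) + 5*log(y - 2) + 2*log(y - 1) - 3*sin(4*y)/16 - 4*atan(y/3)/3 + ∫(3*y**4) dy.
Step 9. Evaluate the standard form: now 3*y**5/5 + 3*y*cos(4*y)/4 - 5*log(y - 5) + 5*log(y - 2) + 2*log(y - 1) - 3*sin(4*y)/16 - 4*atan(y/3)/3.
Answer: 3*y**5/5 + 3*y*cos(4*y)/4 - 5*log(y - 5) + 5*log(y - 2) + 2*log(y - 1) - 3*sin(4*y)/16 - 4*atan(y/3)/3.


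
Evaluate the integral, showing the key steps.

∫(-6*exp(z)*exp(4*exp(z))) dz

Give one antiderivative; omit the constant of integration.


Step 1. Substitute u = exp(z), turning ∫(-6*exp(z)*exp(4*exp(z))) dz into ∫(-6*exp(4*u)) du: now ∫(-6*exp(4*u)) du.
Step 2. Evaluate the standard form: now -3*exp(4*u)/2.
Step 3. Substitute back u = exp(z): now -3*exp(4*exp(z))/2.
Answer: -3*exp(4*exp(z))/2.


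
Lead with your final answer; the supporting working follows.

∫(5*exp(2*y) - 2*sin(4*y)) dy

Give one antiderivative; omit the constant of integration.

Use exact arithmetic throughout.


The answer is 5*exp(2*y)/2 + cos(4*y)/2.
Step 1. Rewrite: now ∫(5*exp(2*y)) dy + ∫(-2*sin(4*y)) dy.
Step 2. Evaluate the standard form: now cos(4*y)/2 + ∫(5*exp(2*y)) dy.
Step 3. Evaluate the standard form: now 5*exp(2*y)/2 + cos(4*y)/2.
Answer: 5*exp(2*y)/2 + cos(4*y)/2.


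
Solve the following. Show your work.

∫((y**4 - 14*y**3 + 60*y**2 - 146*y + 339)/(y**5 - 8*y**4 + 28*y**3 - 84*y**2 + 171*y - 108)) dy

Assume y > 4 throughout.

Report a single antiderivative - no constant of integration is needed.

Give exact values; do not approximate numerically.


Step 1. Decompose ∫((y**4 - 14*y**3 + 60*y**2 - 146*y + 339)/(y**5 - 8*y**4 + 28*y**3 - 84*y**2 + 171*y - 108)) dy by partial fractions, (y**4 - 14*y**3 + 60*y**2 - 146*y + 339)/(y**5 - 8*y**4 + 28*y**3 - 84*y**2 + 171*y - 108) = -2/(y**2 + 9) + 4/(y - 1) - 4/(y - 3) + 1/(y - 4): now ∫(1/(y - 4)) dy + ∫(-4/(y - 3)) dy + ∫(4/(y - 1)) dy + ∫(-2/(y**2 + 9)) dy.
Step 2. Evaluate the standard form [assuming y > 3]: now -4*log(y - 3) + ∫(1/(y - 4)) dy + ∫(4/(y - 1)) dy + ∫(-2/(y**2 + 9)) dy.
Step 3. Evaluate the standard form [assuming y > 4]: now log(y - 4) - 4*log(y - 3) + ∫(4/(y - 1)) dy + ∫(-2/(y**2 + 9)) dy.
Step 4. Evaluate the standard form [assuming y > 1]: now log(y - 4) - 4*log(y - 3) + 4*log(y - 1) + ∫(-2/(y**2 + 9)) dy.
Step 5. Evaluate the standard form: now log(y - 4) - 4*log(y - 3) + 4*log(y - 1) - 2*atan(y/3)/3.
Answer: log(y - 4) - 4*log(y - 3) + 4*log(y - 1) - 2*atan(y/3)/3.


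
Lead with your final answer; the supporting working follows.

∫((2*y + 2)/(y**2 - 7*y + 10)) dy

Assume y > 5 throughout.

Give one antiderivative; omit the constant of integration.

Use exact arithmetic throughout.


The answer is 4*log(y - 5) - 2*log(y - 2).
Step 1. Decompose ∫((2*y + 2)/(y**2 - 7*y + 10)) dy by partial fractions, (2*y + 2)/(y**2 - 7*y + 10) = -2/(y - 2) + 4/(y - 5): now ∫(4/(y - 5)) dy + ∫(-2/(y - 2)) dy.
Step 2. Evaluate the standard form [assuming y > 2]: now -2*log(y - 2) + ∫(4/(y - 5)) dy.
Step 3. Evaluate the standard form [assuming y > 5]: now 4*log(y - 5) - 2*log(y - 2).
Answer: 4*log(y - 5) - 2*log(y - 2).


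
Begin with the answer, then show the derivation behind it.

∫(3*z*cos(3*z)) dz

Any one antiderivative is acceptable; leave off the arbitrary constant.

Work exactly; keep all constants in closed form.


The answer is z*sin(3*z) + cos(3*z)/3.
Step 1. Integrate ∫(3*z*cos(3*z)) dz by parts with u = z, dv = (3*cos(3*z)) dz, so v = sin(3*z): now z*sin(3*z) + ∫(-sin(3*z)) dz.
Step 2. Evaluate the standard form: now z*sin(3*z) + cos(3*z)/3.
Answer: z*sin(3*z) + cos(3*z)/3.


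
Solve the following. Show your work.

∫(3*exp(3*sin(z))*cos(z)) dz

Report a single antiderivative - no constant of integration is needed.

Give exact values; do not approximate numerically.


Step 1. Substitute u = sin(z), turning ∫(3*exp(3*sin(z))*cos(z)) dz into ∫(3*exp(3*u)) du: now ∫(3*exp(3*u)) du.
Step 2. Evaluate the standard form: now exp(3*u).
Step 3. Substitute back u = sin(z): now exp(3*sin(z)).
Answer: exp(3*sin(z)).


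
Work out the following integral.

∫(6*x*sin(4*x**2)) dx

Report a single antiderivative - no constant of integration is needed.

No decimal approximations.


Answer: -3*cos(4*x**2)/4.


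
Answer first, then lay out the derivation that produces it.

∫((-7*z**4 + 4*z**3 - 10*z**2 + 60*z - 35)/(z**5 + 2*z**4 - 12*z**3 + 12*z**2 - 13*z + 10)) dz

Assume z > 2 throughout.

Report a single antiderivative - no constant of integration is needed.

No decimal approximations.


The answer is -log(z - 2) - log(z - 1) - 5*log(z + 5) - 4*atan(z).
Step 1. Decompose ∫((-7*z**4 + 4*z**3 - 10*z**2 + 60*z - 35)/(z**5 + 2*z**4 - 12*z**3 + 12*z**2 - 13*z + 10)) dz by partial fractions, (-7*z**4 + 4*z**3 - 10*z**2 + 60*z - 35)/(z**5 + 2*z**4 - 12*z**3 + 12*z**2 - 13*z + 10) = -4/(z**2 + 1) - 5/(z + 5) - 1/(z - 1) - 1/(z - 2): now ∫(-1/(z - 2)) dz + ∫(-1/(z - 1)) dz + ∫(-5/(z + 5)) dz + ∫(-4/(z**2 + 1)) dz.
Step 2. Evaluate the standard form [assuming z > 2]: now -log(z - 2) + ∫(-1/(z - 1)) dz + ∫(-5/(z + 5)) dz + ∫(-4/(z**2 + 1)) dz.
Step 3. Evaluate the standard form [assuming z > -5]: now -log(z - 2) - 5*log(z + 5) + ∫(-1/(z - 1)) dz + ∫(-4/(z**2 + 1)) dz.
Step 4. Evaluate the standard form [assuming z > 1]: now -log(z - 2) - log(z - 1) - 5*log(z + 5) + ∫(-4/(z**2 + 1)) dz.
Step 5. Evaluate the standard form: now -log(z - 2) - log(z - 1) - 5*log(z + 5) - 4*atan(z).
Answer: -log(z - 2) - log(z - 1) - 5*log(z + 5) - 4*atan(z).


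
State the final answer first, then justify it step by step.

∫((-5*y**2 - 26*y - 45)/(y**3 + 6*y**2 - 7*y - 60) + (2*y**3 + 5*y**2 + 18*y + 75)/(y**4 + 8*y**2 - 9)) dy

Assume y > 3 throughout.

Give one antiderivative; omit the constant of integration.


The answer is -3*log(y - 3) + 5*log(y - 1) - 3*log(y + 1) + 3*log(y + 4) - 5*log(y + 5) - atan(y/3).
Step 1. Rewrite: now ∫((-5*y**2 - 26*y - 45)/(y**3 + 6*y**2 - 7*y - 60)) dy + ∫((2*y**3 + 5*y**2 + 18*y + 75)/(y**4 + 8*y**2 - 9)) dy.
Step 2. Decompose ∫((-5*y**2 - 26*y - 45)/(y**3 + 6*y**2 - 7*y - 60)) dy by partial fractions, (-5*y**2 - 26*y - 45)/(y**3 + 6*y**2 - 7*y - 60) = -5/(y + 5) + 3/(y + 4) - 3/(y - 3): now ∫((2*y**3 + 5*y**2 + 18*y + 75)/(y**4 + 8*y**2 - 9)) dy + ∫(-3/(y - 3)) dy + ∫(3/(y + 4)) dy + ∫(-5/(y + 5)) dy.
Step 3. Evaluate the standard form [assuming y > -5]: now -5*log(y + 5) + ∫((2*y**3 + 5*y**2 + 18*y + 75)/(y**4 + 8*y**2 - 9)) dy + ∫(-3/(y - 3)) dy + ∫(3/(y + 4)) dy.
Step 4. Evaluate the standard form [assuming y > 3]: now -3*log(y - 3) - 5*log(y + 5) + ∫((2*y**3 + 5*y**2 + 18*y + 75)/(y**4 + 8*y**2 - 9)) dy + ∫(3/(y + 4)) dy.
Step 5. Evaluate the standard form [assuming y > -4]: now -3*log(y - 3) + 3*log(y + 4) - 5*log(y + 5) + ∫((2*y**3 + 5*y**2 + 18*y + 75)/(y**4 + 8*y**2 - 9)) dy.
Step 6. Decompose ∫((2*y**3 + 5*y**2 + 18*y + 75)/(y**4 + 8*y**2 - 9)) dy by partial fractions, (2*y**3 + 5*y**2 + 18*y + 75)/(y**4 + 8*y**2 - 9) = -3/(y**2 + 9) - 3/(y + 1) + 5/(y - 1): now -3*log(y - 3) + 3*log(y + 4) - 5*log(y + 5) + ∫(5/(y - 1)) dy + ∫(-3/(y + 1)) dy + ∫(-3/(y**2 + 9)) dy.
Step 7. Evaluate the standard form [assuming y > -1]: now -3*log(y - 3) - 3*log(y + 1) + 3*log(y + 4) - 5*log(y + 5) + ∫(5/(y - 1)) dy + ∫(-3/(y**2 + 9)) dy.
Step 8. Evaluate the standard form [assuming y > 1]: now -3*log(y - 3) + 5*log(y - 1) - 3*log(y + 1) + 3*log(y + 4) - 5*log(y + 5) + ∫(-3/(y**2 + 9)) dy.
Step 9. Evaluate the standard form: now -3*log(y - 3) + 5*log(y - 1) - 3*log(y + 1) + 3*log(y + 4) - 5*log(y + 5) - atan(y/3).
Answer: -3*log(y - 3) + 5*log(y - 1) - 3*log(y + 1) + 3*log(y + 4) - 5*log(y + 5) - atan(y/3).


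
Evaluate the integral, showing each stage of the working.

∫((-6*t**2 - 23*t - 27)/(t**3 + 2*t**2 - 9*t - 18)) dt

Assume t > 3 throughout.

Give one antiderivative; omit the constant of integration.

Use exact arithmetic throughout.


Step 1. Decompose ∫((-6*t**2 - 23*t - 27)/(t**3 + 2*t**2 - 9*t - 18)) dt by partial fractions, (-6*t**2 - 23*t - 27)/(t**3 + 2*t**2 - 9*t - 18) = -2/(t + 3) + 1/(t + 2) - 5/(t - 3): now ∫(-5/(t - 3)) dt + ∫(1/(t + 2)) dt + ∫(-2/(t + 3)) dt.
Step 2. Evaluate the standard form [assuming t > -3]: now -2*log(t + 3) + ∫(-5/(t - 3)) dt + ∫(1/(t + 2)) dt.
Step 3. Evaluate the standard form [assuming t > 3]: now -5*log(t - 3) - 2*log(t + 3) + ∫(1/(t + 2)) dt.
Step 4. Evaluate the standard form [assuming t > -2]: now -5*log(t - 3) + log(t + 2) - 2*log(t + 3).
Answer: -5*log(t - 3) + log(t + 2) - 2*log(t + 3).


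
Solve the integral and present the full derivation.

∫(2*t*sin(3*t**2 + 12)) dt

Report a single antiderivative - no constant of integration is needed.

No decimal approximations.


Step 1. Substitute u = t**2 + 4, turning ∫(2*t*sin(3*t**2 + 12)) dt into ∫(sin(3*u)) du: now ∫(sin(3*u)) du.
Step 2. Evaluate the standard form: now -cos(3*u)/3.
Step 3. Substitute back u = t**2 + 4: now -cos(3*t**2 + 12)/3.
Answer: -cos(3*t**2 + 12)/3.


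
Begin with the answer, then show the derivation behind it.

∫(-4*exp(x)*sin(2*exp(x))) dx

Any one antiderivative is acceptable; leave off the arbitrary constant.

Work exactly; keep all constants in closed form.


The answer is 2*cos(2*exp(x)).
Step 1. Substitute u = exp(x), turning ∫(-4*exp(x)*sin(2*exp(x))) dx into ∫(-4*sin(2*u)) du: now ∫(-4*sin(2*u)) du.
Step 2. Evaluate the standard form: now 2*cos(2*u).
Step 3. Substitute back u = exp(x): now 2*cos(2*exp(x)).
Answer: 2*cos(2*exp(x)).


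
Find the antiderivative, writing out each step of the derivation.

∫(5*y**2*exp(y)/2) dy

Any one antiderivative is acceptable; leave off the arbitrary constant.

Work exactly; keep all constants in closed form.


Step 1. Integrate ∫(5*y**2*exp(y)/2) dy by parts with u = y**2, dv = (5*exp(y)/2) dy, so v = 5*exp(y)/2: now 5*y**2*exp(y)/2 + ∫(-5*y*exp(y)) dy.
Step 2. Integrate ∫(-5*y*exp(y)) dy by parts with u = y, dv = (-5*exp(y)) dy, so v = -5*exp(y): now 5*y**2*exp(y)/2 - 5*y*exp(y) + ∫(5*exp(y)) dy.
Step 3. Evaluate the standard form: now 5*y**2*exp(y)/2 - 5*y*exp(y) + 5*exp(y).
Answer: 5*y**2*exp(y)/2 - 5*y*exp(y) + 5*exp(y).


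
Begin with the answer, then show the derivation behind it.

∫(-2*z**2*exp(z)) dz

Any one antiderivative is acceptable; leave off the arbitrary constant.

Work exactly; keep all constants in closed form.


The answer is -2*z**2*exp(z) + 4*z*exp(z) - 4*exp(z).
Step 1. Integrate ∫(-2*z**2*exp(z)) dz by parts with u = z**2, dv = (-2*exp(z)) dz, so v = -2*exp(z): now -2*z**2*exp(z) + ∫(4*z*exp(z)) dz.
Step 2. Integrate ∫(4*z*exp(z)) dz by parts with u = z, dv = (4*exp(z)) dz, so v = 4*exp(z): now -2*z**2*exp(z) + 4*z*exp(z) + ∫(-4*exp(z)) dz.
Step 3. Evaluate the standard form: now -2*z**2*exp(z) + 4*z*exp(z) - 4*exp(z).
Answer: -2*z**2*exp(z) + 4*z*exp(z) - 4*exp(z).


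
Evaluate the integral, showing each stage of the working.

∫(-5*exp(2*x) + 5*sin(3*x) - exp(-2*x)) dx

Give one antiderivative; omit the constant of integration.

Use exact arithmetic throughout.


Step 1. Rewrite: now ∫(-exp(-2*x)) dx + ∫(-5*exp(2*x)) dx + ∫(5*sin(3*x)) dx.
Step 2. Evaluate the standard form: now ∫(-5*exp(2*x)) dx + ∫(5*sin(3*x)) dx + exp(-2*x)/2.
Step 3. Evaluate the standard form: now -5*exp(2*x)/2 + ∫(5*sin(3*x)) dx + exp(-2*x)/2.
Step 4. Evaluate the standard form: now -5*exp(2*x)/2 - 5*cos(3*x)/3 + exp(-2*x)/2.
Answer: -5*exp(2*x)/2 - 5*cos(3*x)/3 + exp(-2*x)/2.


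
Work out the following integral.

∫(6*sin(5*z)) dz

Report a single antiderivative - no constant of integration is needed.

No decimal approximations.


Answer: -6*cos(5*z)/5.


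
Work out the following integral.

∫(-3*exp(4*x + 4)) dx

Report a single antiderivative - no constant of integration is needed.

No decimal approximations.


Answer: -3*exp(4*x + 4)/4.


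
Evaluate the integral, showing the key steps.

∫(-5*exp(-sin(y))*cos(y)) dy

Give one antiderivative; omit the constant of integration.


Step 1. Substitute u = sin(y), turning ∫(-5*exp(-sin(y))*cos(y)) dy into ∫(-5*exp(-u)) du: now ∫(-5*exp(-u)) du.
Step 2. Evaluate the standard form: now 5*exp(-u).
Step 3. Substitute back u = sin(y): now 5*exp(-sin(y)).
Answer: 5*exp(-sin(y)).


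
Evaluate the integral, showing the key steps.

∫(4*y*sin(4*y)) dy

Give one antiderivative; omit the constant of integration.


Step 1. Integrate ∫(4*y*sin(4*y)) dy by parts with u = y, dv = (4*sin(4*y)) dy, so v = -cos(4*y): now -y*cos(4*y) + ∫(cos(4*y)) dy.
Step 2. Evaluate the standard form: now -y*cos(4*y) + sin(4*y)/4.
Answer: -y*cos(4*y) + sin(4*y)/4.


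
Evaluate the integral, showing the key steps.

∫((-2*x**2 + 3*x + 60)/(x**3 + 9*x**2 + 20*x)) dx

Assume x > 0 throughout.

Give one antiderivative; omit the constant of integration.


Step 1. Decompose ∫((-2*x**2 + 3*x + 60)/(x**3 + 9*x**2 + 20*x)) dx by partial fractions, (-2*x**2 + 3*x + 60)/(x**3 + 9*x**2 + 20*x) = -1/(x + 5) - 4/(x + 4) + 3/x: now ∫(3/x) dx + ∫(-4/(x + 4)) dx + ∫(-1/(x + 5)) dx.
Step 2. Evaluate the standard form [assuming x > 0]: now 3*log(x) + ∫(-4/(x + 4)) dx + ∫(-1/(x + 5)) dx.
Step 3. Evaluate the standard form [assuming x > -4]: now 3*log(x) - 4*log(x + 4) + ∫(-1/(x + 5)) dx.
Step 4. Evaluate the standard form [assuming x > -5]: now 3*log(x) - 4*log(x + 4) - log(x + 5).
Answer: 3*log(x) - 4*log(x + 4) - log(x + 5).


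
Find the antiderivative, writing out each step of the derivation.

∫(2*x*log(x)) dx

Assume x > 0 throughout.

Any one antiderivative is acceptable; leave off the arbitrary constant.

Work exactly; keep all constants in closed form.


Step 1. Integrate ∫(2*x*log(x)) dx by parts with u = log(x), dv = (2*x) dx, so v = x**2 [assuming x > 0]: now x**2*log(x) + ∫(-x) dx.
Step 2. Evaluate the standard form: now x**2*log(x) - x**2/2.
Answer: x**2*log(x) - x**2/2.


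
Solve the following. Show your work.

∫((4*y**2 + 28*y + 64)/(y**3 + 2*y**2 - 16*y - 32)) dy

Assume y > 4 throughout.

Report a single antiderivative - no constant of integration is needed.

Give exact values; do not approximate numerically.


Step 1. Decompose ∫((4*y**2 + 28*y + 64)/(y**3 + 2*y**2 - 16*y - 32)) dy by partial fractions, (4*y**2 + 28*y + 64)/(y**3 + 2*y**2 - 16*y - 32) = 1/(y + 4) - 2/(y + 2) + 5/(y - 4): now ∫(5/(y - 4)) dy + ∫(-2/(y + 2)) dy + ∫(1/(y + 4)) dy.
Step 2. Evaluate the standard form [assuming y > 4]: now 5*log(y - 4) + ∫(-2/(y + 2)) dy + ∫(1/(y + 4)) dy.
Step 3. Evaluate the standard form [assuming y > -2]: now 5*log(y - 4) - 2*log(y + 2) + ∫(1/(y + 4)) dy.
Step 4. Evaluate the standard form [assuming y > -4]: now 5*log(y - 4) - 2*log(y + 2) + log(y + 4).
Answer: 5*log(y - 4) - 2*log(y + 2) + log(y + 4).


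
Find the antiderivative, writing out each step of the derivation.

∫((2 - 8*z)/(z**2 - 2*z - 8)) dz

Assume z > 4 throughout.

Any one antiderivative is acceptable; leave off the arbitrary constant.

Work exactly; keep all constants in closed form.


Step 1. Decompose ∫((2 - 8*z)/(z**2 - 2*z - 8)) dz by partial fractions, (2 - 8*z)/(z**2 - 2*z - 8) = -3/(z + 2) - 5/(z - 4): now ∫(-5/(z - 4)) dz + ∫(-3/(z + 2)) dz.
Step 2. Evaluate the standard form [assuming z > -2]: now -3*log(z + 2) + ∫(-5/(z - 4)) dz.
Step 3. Evaluate the standard form [assuming z > 4]: now -5*log(z - 4) - 3*log(z + 2).
Answer: -5*log(z - 4) - 3*log(z + 2).


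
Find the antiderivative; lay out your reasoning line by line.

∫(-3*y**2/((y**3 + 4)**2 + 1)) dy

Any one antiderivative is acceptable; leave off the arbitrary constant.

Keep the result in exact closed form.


Step 1. Substitute u = y**3 + 4, turning ∫(-3*y**2/((y**3 + 4)**2 + 1)) dy into ∫(-1/(u**2 + 1)) du: now ∫(-1/(u**2 + 1)) du.
Step 2. Evaluate the standard form: now -atan(u).
Step 3. Substitute back u = y**3 + 4: now -atan(y**3 + 4).
Answer: -atan(y**3 + 4).


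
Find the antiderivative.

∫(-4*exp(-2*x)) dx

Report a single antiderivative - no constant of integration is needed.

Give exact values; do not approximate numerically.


Answer: 2*exp(-2*x).


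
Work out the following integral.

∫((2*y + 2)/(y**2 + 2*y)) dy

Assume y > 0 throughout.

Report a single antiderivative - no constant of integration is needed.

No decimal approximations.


Answer: log(y) + log(y + 2).


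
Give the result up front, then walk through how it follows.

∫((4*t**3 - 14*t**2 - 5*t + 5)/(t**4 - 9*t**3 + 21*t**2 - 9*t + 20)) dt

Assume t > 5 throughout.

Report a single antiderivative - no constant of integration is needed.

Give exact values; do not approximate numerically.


The answer is 5*log(t - 5) - log(t - 4) + atan(t).
Step 1. Decompose ∫((4*t**3 - 14*t**2 - 5*t + 5)/(t**4 - 9*t**3 + 21*t**2 - 9*t + 20)) dt by partial fractions, (4*t**3 - 14*t**2 - 5*t + 5)/(t**4 - 9*t**3 + 21*t**2 - 9*t + 20) = 1/(t**2 + 1) - 1/(t - 4) + 5/(t - 5): now ∫(5/(t - 5)) dt + ∫(-1/(t - 4)) dt + ∫(1/(t**2 + 1)) dt.
Step 2. Evaluate the standard form [assuming t > 5]: now 5*log(t - 5) + ∫(-1/(t - 4)) dt + ∫(1/(t**2 + 1)) dt.
Step 3. Evaluate the standard form [assuming t > 4]: now 5*log(t - 5) - log(t - 4) + ∫(1/(t**2 + 1)) dt.
Step 4. Evaluate the standard form: now 5*log(t - 5) - log(t - 4) + atan(t).
Answer: 5*log(t - 5) - log(t - 4) + atan(t).


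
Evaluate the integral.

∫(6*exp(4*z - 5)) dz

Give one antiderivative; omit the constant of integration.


Answer: 3*exp(4*z - 5)/2.


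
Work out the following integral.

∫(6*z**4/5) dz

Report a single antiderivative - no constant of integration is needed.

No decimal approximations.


Answer: 6*z**5/25.


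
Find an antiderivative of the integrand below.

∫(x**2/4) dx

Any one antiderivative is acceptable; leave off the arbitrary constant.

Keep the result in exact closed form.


Answer: x**3/12.


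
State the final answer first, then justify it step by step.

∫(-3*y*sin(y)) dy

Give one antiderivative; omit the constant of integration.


The answer is 3*y*cos(y) - 3*sin(y).
Step 1. Integrate ∫(-3*y*sin(y)) dy by parts with u = y, dv = (-3*sin(y)) dy, so v = 3*cos(y): now 3*y*cos(y) + ∫(-3*cos(y)) dy.
Step 2. Evaluate the standard form: now 3*y*cos(y) - 3*sin(y).
Answer: 3*y*cos(y) - 3*sin(y).


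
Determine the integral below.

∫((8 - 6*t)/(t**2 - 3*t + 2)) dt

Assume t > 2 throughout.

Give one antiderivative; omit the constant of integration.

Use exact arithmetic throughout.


Answer: -4*log(t - 2) - 2*log(t - 1).


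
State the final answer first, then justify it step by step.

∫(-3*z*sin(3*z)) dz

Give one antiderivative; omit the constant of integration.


The answer is z*cos(3*z) - sin(3*z)/3.
Step 1. Integrate ∫(-3*z*sin(3*z)) dz by parts with u = z, dv = (-3*sin(3*z)) dz, so v = cos(3*z): now z*cos(3*z) + ∫(-cos(3*z)) dz.
Step 2. Evaluate the standard form: now z*cos(3*z) - sin(3*z)/3.
Answer: z*cos(3*z) - sin(3*z)/3.


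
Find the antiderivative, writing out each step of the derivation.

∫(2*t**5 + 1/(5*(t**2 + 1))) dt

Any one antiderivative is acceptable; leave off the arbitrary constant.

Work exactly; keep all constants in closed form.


Step 1. Rewrite: now ∫(2*t**5) dt + ∫(1/(5*(t**2 + 1))) dt.
Step 2. Evaluate the standard form: now t**6/3 + ∫(1/(5*(t**2 + 1))) dt.
Step 3. Evaluate the standard form: now t**6/3 + atan(t)/5.
Answer: t**6/3 + atan(t)/5.


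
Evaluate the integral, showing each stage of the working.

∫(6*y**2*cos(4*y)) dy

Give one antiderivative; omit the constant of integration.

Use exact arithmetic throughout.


Step 1. Integrate ∫(6*y**2*cos(4*y)) dy by parts with u = y**2, dv = (6*cos(4*y)) dy, so v = 3*sin(4*y)/2: now 3*y**2*sin(4*y)/2 + ∫(-3*y*sin(4*y)) dy.
Step 2. Integrate ∫(-3*y*sin(4*y)) dy by parts with u = y, dv = (-3*sin(4*y)) dy, so v = 3*cos(4*y)/4: now 3*y**2*sin(4*y)/2 + 3*y*cos(4*y)/4 + ∫(-3*cos(4*y)/4) dy.
Step 3. Evaluate the standard form: now 3*y**2*sin(4*y)/2 + 3*y*cos(4*y)/4 - 3*sin(4*y)/16.
Answer: 3*y**2*sin(4*y)/2 + 3*y*cos(4*y)/4 - 3*sin(4*y)/16.


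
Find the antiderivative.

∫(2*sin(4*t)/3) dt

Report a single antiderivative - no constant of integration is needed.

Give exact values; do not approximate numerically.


Answer: -cos(4*t)/6.


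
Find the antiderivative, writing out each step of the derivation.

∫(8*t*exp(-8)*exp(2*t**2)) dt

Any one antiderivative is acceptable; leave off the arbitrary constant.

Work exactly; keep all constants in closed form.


Step 1. Substitute u = t**2 - 4, turning ∫(8*t*exp(-8)*exp(2*t**2)) dt into ∫(4*exp(2*u)) du: now ∫(4*exp(2*u)) du.
Step 2. Evaluate the standard form: now 2*exp(2*u).
Step 3. Substitute back u = t**2 - 4: now 2*exp(2*t**2 - 8).
Answer: 2*exp(2*t**2 - 8).


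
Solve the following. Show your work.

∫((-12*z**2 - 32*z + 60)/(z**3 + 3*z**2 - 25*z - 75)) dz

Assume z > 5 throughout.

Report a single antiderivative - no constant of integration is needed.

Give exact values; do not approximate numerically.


Step 1. Decompose ∫((-12*z**2 - 32*z + 60)/(z**3 + 3*z**2 - 25*z - 75)) dz by partial fractions, (-12*z**2 - 32*z + 60)/(z**3 + 3*z**2 - 25*z - 75) = -4/(z + 5) - 3/(z + 3) - 5/(z - 5): now ∫(-5/(z - 5)) dz + ∫(-3/(z + 3)) dz + ∫(-4/(z + 5)) dz.
Step 2. Evaluate the standard form [assuming z > -5]: now -4*log(z + 5) + ∫(-5/(z - 5)) dz + ∫(-3/(z + 3)) dz.
Step 3. Evaluate the standard form [assuming z > -3]: now -3*log(z + 3) - 4*log(z + 5) + ∫(-5/(z - 5)) dz.
Step 4. Evaluate the standard form [assuming z > 5]: now -5*log(z - 5) - 3*log(z + 3) - 4*log(z + 5).
Answer: -5*log(z - 5) - 3*log(z + 3) - 4*log(z + 5).


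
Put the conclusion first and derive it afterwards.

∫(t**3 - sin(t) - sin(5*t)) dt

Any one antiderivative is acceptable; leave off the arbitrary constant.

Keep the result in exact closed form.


The answer is t**4/4 + cos(t) + cos(5*t)/5.
Step 1. Rewrite: now ∫(t**3) dt + ∫(-sin(t)) dt + ∫(-sin(5*t)) dt.
Step 2. Evaluate the standard form: now t**4/4 + ∫(-sin(t)) dt + ∫(-sin(5*t)) dt.
Step 3. Evaluate the standard form: now t**4/4 + cos(t) + ∫(-sin(5*t)) dt.
Step 4. Evaluate the standard form: now t**4/4 + cos(t) + cos(5*t)/5.
Answer: t**4/4 + cos(t) + cos(5*t)/5.


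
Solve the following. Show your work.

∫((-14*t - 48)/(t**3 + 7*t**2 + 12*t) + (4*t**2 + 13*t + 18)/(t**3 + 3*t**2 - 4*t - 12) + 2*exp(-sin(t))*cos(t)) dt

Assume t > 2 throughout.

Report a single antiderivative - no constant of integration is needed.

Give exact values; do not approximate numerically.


Step 1. Rewrite: now ∫((-14*t - 48)/(t**3 + 7*t**2 + 12*t)) dt + ∫((4*t**2 + 13*t + 18)/(t**3 + 3*t**2 - 4*t - 12)) dt + ∫(2*exp(-sin(t))*cos(t)) dt.
Step 2. Decompose ∫((4*t**2 + 13*t + 18)/(t**3 + 3*t**2 - 4*t - 12)) dt by partial fractions, (4*t**2 + 13*t + 18)/(t**3 + 3*t**2 - 4*t - 12) = 3/(t + 3) - 2/(t + 2) + 3/(t - 2): now ∫((-14*t - 48)/(t**3 + 7*t**2 + 12*t)) dt + ∫(2*exp(-sin(t))*cos(t)) dt + ∫(3/(t - 2)) dt + ∫(-2/(t + 2)) dt + ∫(3/(t + 3)) dt.
Step 3. Evaluate the standard form [assuming t > -2]: now -2*log(t + 2) + ∫((-14*t - 48)/(t**3 + 7*t**2 + 12*t)) dt + ∫(2*exp(-sin(t))*cos(t)) dt + ∫(3/(t - 2)) dt + ∫(3/(t + 3)) dt.
Step 4. Evaluate the standard form [assuming t > -3]: now -2*log(t + 2) + 3*log(t + 3) + ∫((-14*t - 48)/(t**3 + 7*t**2 + 12*t)) dt + ∫(2*exp(-sin(t))*cos(t)) dt + ∫(3/(t - 2)) dt.
Step 5. Evaluate the standard form [assuming t > 2]: now 3*log(t - 2) - 2*log(t + 2) + 3*log(t + 3) + ∫((-14*t - 48)/(t**3 + 7*t**2 + 12*t)) dt + ∫(2*exp(-sin(t))*cos(t)) dt.
Step 6. Decompose ∫((-14*t - 48)/(t**3 + 7*t**2 + 12*t)) dt by partial fractions, (-14*t - 48)/(t**3 + 7*t**2 + 12*t) = 2/(t + 4) + 2/(t + 3) - 4/t: now 3*log(t - 2) - 2*log(t + 2) + 3*log(t + 3) + ∫(-4/t) dt + ∫(2*exp(-sin(t))*cos(t)) dt + ∫(2/(t + 3)) dt + ∫(2/(t + 4)) dt.
Step 7. Evaluate the standard form [assuming t > 0]: now -4*log(t) + 3*log(t - 2) - 2*log(t + 2) + 3*log(t + 3) + ∫(2*exp(-sin(t))*cos(t)) dt + ∫(2/(t + 3)) dt + ∫(2/(t + 4)) dt.
Step 8. Evaluate the standard form [assuming t > -4]: now -4*log(t) + 3*log(t - 2) - 2*log(t + 2) + 3*log(t + 3) + 2*log(t + 4) + ∫(2*exp(-sin(t))*cos(t)) dt + ∫(2/(t + 3)) dt.
Step 9. Evaluate the standard form [assuming t > -3]: now -4*log(t) + 3*log(t - 2) - 2*log(t + 2) + 5*log(t + 3) + 2*log(t + 4) + ∫(2*exp(-sin(t))*cos(t)) dt.
Step 10. Substitute u = sin(t), turning ∫(2*exp(-sin(t))*cos(t)) dt into ∫(2*exp(-u)) du: now -4*log(t) + 3*log(t - 2) - 2*log(t + 2) + 5*log(t + 3) + 2*log(t + 4) + ∫(2*exp(-u)) du.
Step 11. Evaluate the standard form: now -4*log(t) + 3*log(t - 2) - 2*log(t + 2) + 5*log(t + 3) + 2*log(t + 4) - 2*exp(-u).
Step 12. Substitute back u = sin(t): now -4*log(t) + 3*log(t - 2) - 2*log(t + 2) + 5*log(t + 3) + 2*log(t + 4) - 2*exp(-sin(t)).
Answer: -4*log(t) + 3*log(t - 2) - 2*log(t + 2) + 5*log(t + 3) + 2*log(t + 4) - 2*exp(-sin(t)).


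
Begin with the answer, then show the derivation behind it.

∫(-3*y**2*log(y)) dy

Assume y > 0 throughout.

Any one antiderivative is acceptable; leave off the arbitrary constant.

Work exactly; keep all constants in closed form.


The answer is -y**3*log(y) + y**3/3.
Step 1. Integrate ∫(-3*y**2*log(y)) dy by parts with u = log(y), dv = (-3*y**2) dy, so v = -y**3 [assuming y > 0]: now -y**3*log(y) + ∫(y**2) dy.
Step 2. Evaluate the standard form: now -y**3*log(y) + y**3/3.
Answer: -y**3*log(y) + y**3/3.


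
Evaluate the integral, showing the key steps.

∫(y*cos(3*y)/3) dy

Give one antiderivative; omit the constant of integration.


Step 1. Integrate ∫(y*cos(3*y)/3) dy by parts with u = y, dv = (cos(3*y)/3) dy, so v = sin(3*y)/9: now y*sin(3*y)/9 + ∫(-sin(3*y)/9) dy.
Step 2. Evaluate the standard form: now y*sin(3*y)/9 + cos(3*y)/27.
Answer: y*sin(3*y)/9 + cos(3*y)/27.


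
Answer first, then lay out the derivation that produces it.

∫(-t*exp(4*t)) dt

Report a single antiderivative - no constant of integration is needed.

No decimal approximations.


The answer is -t*exp(4*t)/4 + exp(4*t)/16.
Step 1. Integrate ∫(-t*exp(4*t)) dt by parts with u = t, dv = (-exp(4*t)) dt, so v = -exp(4*t)/4: now -t*exp(4*t)/4 + ∫(exp(4*t)/4) dt.
Step 2. Evaluate the standard form: now -t*exp(4*t)/4 + exp(4*t)/16.
Answer: -t*exp(4*t)/4 + exp(4*t)/16.


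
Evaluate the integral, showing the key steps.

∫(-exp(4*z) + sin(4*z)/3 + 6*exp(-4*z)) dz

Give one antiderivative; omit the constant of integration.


Step 1. Rewrite: now ∫(6*exp(-4*z)) dz + ∫(-exp(4*z)) dz + ∫(sin(4*z)/3) dz.
Step 2. Evaluate the standard form: now -exp(4*z)/4 + ∫(6*exp(-4*z)) dz + ∫(sin(4*z)/3) dz.
Step 3. Evaluate the standard form: now -exp(4*z)/4 + ∫(sin(4*z)/3) dz - 3*exp(-4*z)/2.
Step 4. Evaluate the standard form: now -exp(4*z)/4 - cos(4*z)/12 - 3*exp(-4*z)/2.
Answer: -exp(4*z)/4 - cos(4*z)/12 - 3*exp(-4*z)/2.


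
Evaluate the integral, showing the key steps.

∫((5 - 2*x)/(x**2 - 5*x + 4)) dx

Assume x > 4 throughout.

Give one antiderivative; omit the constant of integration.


Step 1. Decompose ∫((5 - 2*x)/(x**2 - 5*x + 4)) dx by partial fractions, (5 - 2*x)/(x**2 - 5*x + 4) = -1/(x - 1) - 1/(x - 4): now ∫(-1/(x - 4)) dx + ∫(-1/(x - 1)) dx.
Step 2. Evaluate the standard form [assuming x > 1]: now -log(x - 1) + ∫(-1/(x - 4)) dx.
Step 3. Evaluate the standard form [assuming x > 4]: now -log(x - 4) - log(x - 1).
Answer: -log(x - 4) - log(x - 1).


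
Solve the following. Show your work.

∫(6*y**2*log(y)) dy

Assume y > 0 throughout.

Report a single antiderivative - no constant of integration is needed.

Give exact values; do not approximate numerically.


Step 1. Integrate ∫(6*y**2*log(y)) dy by parts with u = log(y), dv = (6*y**2) dy, so v = 2*y**3 [assuming y > 0]: now 2*y**3*log(y) + ∫(-2*y**2) dy.
Step 2. Evaluate the standard form: now 2*y**3*log(y) - 2*y**3/3.
Answer: 2*y**3*log(y) - 2*y**3/3.


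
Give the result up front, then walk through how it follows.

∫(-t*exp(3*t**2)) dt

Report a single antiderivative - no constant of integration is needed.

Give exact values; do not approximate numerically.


The answer is -exp(3*t**2)/6.
Step 1. Substitute u = t**2, turning ∫(-t*exp(3*t**2)) dt into ∫(-exp(3*u)/2) du: now ∫(-exp(3*u)/2) du.
Step 2. Evaluate the standard form: now -exp(3*u)/6.
Step 3. Substitute back u = t**2: now -exp(3*t**2)/6.
Answer: -exp(3*t**2)/6.


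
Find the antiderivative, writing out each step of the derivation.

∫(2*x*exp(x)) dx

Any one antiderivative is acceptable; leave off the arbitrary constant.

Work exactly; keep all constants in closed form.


Step 1. Integrate ∫(2*x*exp(x)) dx by parts with u = x, dv = (2*exp(x)) dx, so v = 2*exp(x): now 2*x*exp(x) + ∫(-2*exp(x)) dx.
Step 2. Evaluate the standard form: now 2*x*exp(x) - 2*exp(x).
Answer: 2*x*exp(x) - 2*exp(x).


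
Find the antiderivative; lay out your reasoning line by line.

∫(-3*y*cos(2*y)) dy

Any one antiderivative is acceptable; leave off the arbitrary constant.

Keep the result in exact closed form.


Step 1. Integrate ∫(-3*y*cos(2*y)) dy by parts with u = y, dv = (-3*cos(2*y)) dy, so v = -3*sin(2*y)/2: now -3*y*sin(2*y)/2 + ∫(3*sin(2*y)/2) dy.
Step 2. Evaluate the standard form: now -3*y*sin(2*y)/2 - 3*cos(2*y)/4.
Answer: -3*y*sin(2*y)/2 - 3*cos(2*y)/4.


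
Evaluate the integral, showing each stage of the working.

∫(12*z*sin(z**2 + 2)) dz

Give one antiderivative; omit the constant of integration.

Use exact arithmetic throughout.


Step 1. Substitute u = z**2 + 2, turning ∫(12*z*sin(z**2 + 2)) dz into ∫(6*sin(u)) du: now ∫(6*sin(u)) du.
Step 2. Evaluate the standard form: now -6*cos(u).
Step 3. Substitute back u = z**2 + 2: now -6*cos(z**2 + 2).
Answer: -6*cos(z**2 + 2).


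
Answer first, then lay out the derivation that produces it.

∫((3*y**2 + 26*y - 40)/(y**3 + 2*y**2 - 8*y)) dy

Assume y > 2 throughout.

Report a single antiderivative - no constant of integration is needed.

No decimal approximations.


The answer is 5*log(y) + 2*log(y - 2) - 4*log(y + 4).
Step 1. Decompose ∫((3*y**2 + 26*y - 40)/(y**3 + 2*y**2 - 8*y)) dy by partial fractions, (3*y**2 + 26*y - 40)/(y**3 + 2*y**2 - 8*y) = -4/(y + 4) + 2/(y - 2) + 5/y: now ∫(5/y) dy + ∫(2/(y - 2)) dy + ∫(-4/(y + 4)) dy.
Step 2. Evaluate the standard form [assuming y > 0]: now 5*log(y) + ∫(2/(y - 2)) dy + ∫(-4/(y + 4)) dy.
Step 3. Evaluate the standard form [assuming y > -4]: now 5*log(y) - 4*log(y + 4) + ∫(2/(y - 2)) dy.
Step 4. Evaluate the standard form [assuming y > 2]: now 5*log(y) + 2*log(y - 2) - 4*log(y + 4).
Answer: 5*log(y) + 2*log(y - 2) - 4*log(y + 4).


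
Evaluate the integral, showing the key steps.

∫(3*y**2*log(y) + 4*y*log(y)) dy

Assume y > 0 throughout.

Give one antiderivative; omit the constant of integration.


Step 1. Rewrite: now ∫(4*y*log(y)) dy + ∫(3*y**2*log(y)) dy.
Step 2. Integrate ∫(4*y*log(y)) dy by parts with u = log(y), dv = (4*y) dy, so v = 2*y**2 [assuming y > 0]: now 2*y**2*log(y) + ∫(-2*y) dy + ∫(3*y**2*log(y)) dy.
Step 3. Evaluate the standard form: now 2*y**2*log(y) - y**2 + ∫(3*y**2*log(y)) dy.
Step 4. Integrate ∫(3*y**2*log(y)) dy by parts with u = log(y), dv = (3*y**2) dy, so v = y**3 [assuming y > 0]: now y**3*log(y) + 2*y**2*log(y) - y**2 + ∫(-y**2) dy.
Step 5. Evaluate the standard form: now y**3*log(y) - y**3/3 + 2*y**2*log(y) - y**2.
Answer: y**3*log(y) - y**3/3 + 2*y**2*log(y) - y**2.


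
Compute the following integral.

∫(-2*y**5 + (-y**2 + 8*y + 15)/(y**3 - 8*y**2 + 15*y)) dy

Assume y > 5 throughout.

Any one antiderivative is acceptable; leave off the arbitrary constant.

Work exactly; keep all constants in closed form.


Answer: -y**6/3 + log(y) + 3*log(y - 5) - 5*log(y - 3).
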